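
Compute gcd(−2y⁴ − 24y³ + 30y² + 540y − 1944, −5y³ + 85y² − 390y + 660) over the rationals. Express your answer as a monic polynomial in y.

Euclidean algorithm in ℚ[y]:
  −2y⁴ − 24y³ + 30y² + 540y − 1944 = ((2/5)y + 58/5)(−5y³ + 85y² − 390y + 660) + (−800y² + 4800y − 9600)
  −5y³ + 85y² − 390y + 660 = ((1/160)y − 11/160)(−800y² + 4800y − 9600) + (0)
Last nonzero remainder: −800y² + 4800y − 9600. Dividing through by −800 gives the monic gcd y² − 6y + 12.

y² − 6y + 12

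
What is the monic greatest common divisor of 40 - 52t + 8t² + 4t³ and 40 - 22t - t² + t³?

Apply the Euclidean algorithm:
  4t³ + 8t² - 52t + 40 = (4)(t³ - t² - 22t + 40) + (12t² + 36t - 120)
  t³ - t² - 22t + 40 = ((1/12)t - 1/3)(12t² + 36t - 120) + (0)
Last nonzero remainder: 12t² + 36t - 120. Dividing through by 12 gives the monic gcd t² + 3t - 10.

-10 + 3t + t²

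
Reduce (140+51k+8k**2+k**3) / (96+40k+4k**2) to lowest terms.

(35+4k+k**2)/(24+4k)

Repeated division with remainder:
  k**3+8k**2+51k+140 = ((1/4)k−1/2)(4k**2+40k+96) + (47k+188)
  4k**2+40k+96 = ((4/47)k+24/47)(47k+188) + (0)
Last nonzero remainder: 47k+188. Dividing through by 47 gives the monic gcd k+4.
Cancel k+4 from numerator and denominator to get the reduced form.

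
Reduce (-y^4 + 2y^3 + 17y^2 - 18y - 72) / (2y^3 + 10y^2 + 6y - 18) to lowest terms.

Euclidean algorithm in ℚ[y]:
  -y^4 + 2y^3 + 17y^2 - 18y - 72 = (-(1/2)y + 7/2)(2y^3 + 10y^2 + 6y - 18) + (-15y^2 - 48y - 9)
  2y^3 + 10y^2 + 6y - 18 = (-(2/15)y - 6/25)(-15y^2 - 48y - 9) + (-(168/25)y - 504/25)
  -15y^2 - 48y - 9 = ((125/56)y + 25/56)(-(168/25)y - 504/25) + (0)
Last nonzero remainder: -(168/25)y - 504/25. Dividing through by -168/25 gives the monic gcd y + 3.
Cancel y + 3 from numerator and denominator to get the reduced form.

(-y^3 + 5y^2 + 2y - 24)/(2y^2 + 4y - 6)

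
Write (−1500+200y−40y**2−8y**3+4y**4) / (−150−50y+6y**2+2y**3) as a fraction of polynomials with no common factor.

(30−4y+2y**2)/(3+y)

Repeated division with remainder:
  4y**4−8y**3−40y**2+200y−1500 = (2y−10)(2y**3+6y**2−50y−150) + (120y**2−3000)
  2y**3+6y**2−50y−150 = ((1/60)y+1/20)(120y**2−3000) + (0)
Last nonzero remainder: 120y**2−3000. Dividing through by 120 gives the monic gcd y**2−25.
Cancel y**2−25 from numerator and denominator to get the reduced form.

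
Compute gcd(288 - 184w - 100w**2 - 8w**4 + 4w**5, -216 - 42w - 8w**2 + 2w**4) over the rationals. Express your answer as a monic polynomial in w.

-36 + 5w - 3w**2 + w**3

By polynomial division,
  4w**5 - 8w**4 - 100w**2 - 184w + 288 = (2w - 4)(2w**4 - 8w**2 - 42w - 216) + (16w**3 - 48w**2 + 80w - 576)
  2w**4 - 8w**2 - 42w - 216 = ((1/8)w + 3/8)(16w**3 - 48w**2 + 80w - 576) + (0)
Last nonzero remainder: 16w**3 - 48w**2 + 80w - 576. Dividing through by 16 gives the monic gcd w**3 - 3w**2 + 5w - 36.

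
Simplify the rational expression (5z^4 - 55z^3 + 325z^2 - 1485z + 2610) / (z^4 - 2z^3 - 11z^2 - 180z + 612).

(5z^2 - 10z + 145)/(z^2 + 7z + 34)

By polynomial division,
  5z^4 - 55z^3 + 325z^2 - 1485z + 2610 = (5)(z^4 - 2z^3 - 11z^2 - 180z + 612) + (-45z^3 + 380z^2 - 585z - 450)
  z^4 - 2z^3 - 11z^2 - 180z + 612 = (-(1/45)z - 58/405)(-45z^3 + 380z^2 - 585z - 450) + ((2464/81)z^2 - (2464/9)z + 4928/9)
  -45z^3 + 380z^2 - 585z - 450 = (-(3645/2464)z - 2025/2464)((2464/81)z^2 - (2464/9)z + 4928/9) + (0)
Last nonzero remainder: (2464/81)z^2 - (2464/9)z + 4928/9. Dividing through by 2464/81 gives the monic gcd z^2 - 9z + 18.
Cancel z^2 - 9z + 18 from numerator and denominator to get the reduced form.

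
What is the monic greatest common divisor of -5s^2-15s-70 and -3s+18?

1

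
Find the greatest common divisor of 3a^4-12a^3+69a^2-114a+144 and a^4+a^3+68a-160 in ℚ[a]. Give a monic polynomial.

Repeated division with remainder:
  3a^4-12a^3+69a^2-114a+144 = (3)(a^4+a^3+68a-160) + (-15a^3+69a^2-318a+624)
  a^4+a^3+68a-160 = (-(1/15)a-28/75)(-15a^3+69a^2-318a+624) + ((114/25)a^2-(228/25)a+1824/25)
  -15a^3+69a^2-318a+624 = (-(125/38)a+325/38)((114/25)a^2-(228/25)a+1824/25) + (0)
Last nonzero remainder: (114/25)a^2-(228/25)a+1824/25. Dividing through by 114/25 gives the monic gcd a^2-2a+16.

a^2-2a+16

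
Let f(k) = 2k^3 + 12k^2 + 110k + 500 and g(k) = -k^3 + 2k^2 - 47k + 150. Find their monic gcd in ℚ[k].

Euclidean algorithm in ℚ[k]:
  2k^3 + 12k^2 + 110k + 500 = (-2)(-k^3 + 2k^2 - 47k + 150) + (16k^2 + 16k + 800)
  -k^3 + 2k^2 - 47k + 150 = (-(1/16)k + 3/16)(16k^2 + 16k + 800) + (0)
Last nonzero remainder: 16k^2 + 16k + 800. Dividing through by 16 gives the monic gcd k^2 + k + 50.

k^2 + k + 50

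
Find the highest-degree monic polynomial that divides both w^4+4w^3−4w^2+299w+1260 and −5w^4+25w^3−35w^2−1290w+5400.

Euclidean algorithm in ℚ[w]:
  w^4+4w^3−4w^2+299w+1260 = (−1/5)(−5w^4+25w^3−35w^2−1290w+5400) + (9w^3−11w^2+41w+2340)
  −5w^4+25w^3−35w^2−1290w+5400 = (−(5/9)w+170/81)(9w^3−11w^2+41w+2340) + ((880/81)w^2−(6160/81)w+4400/9)
  9w^3−11w^2+41w+2340 = ((729/880)w+1053/220)((880/81)w^2−(6160/81)w+4400/9) + (0)
Last nonzero remainder: (880/81)w^2−(6160/81)w+4400/9. Dividing through by 880/81 gives the monic gcd w^2−7w+45.

w^2−7w+45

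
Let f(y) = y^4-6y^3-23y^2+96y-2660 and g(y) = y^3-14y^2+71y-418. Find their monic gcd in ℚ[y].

By polynomial division,
  y^4-6y^3-23y^2+96y-2660 = (y+8)(y^3-14y^2+71y-418) + (18y^2-54y+684)
  y^3-14y^2+71y-418 = ((1/18)y-11/18)(18y^2-54y+684) + (0)
Last nonzero remainder: 18y^2-54y+684. Dividing through by 18 gives the monic gcd y^2-3y+38.

y^2-3y+38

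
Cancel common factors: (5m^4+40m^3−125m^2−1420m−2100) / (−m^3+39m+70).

(−5m^2−5m+210)/(m−7)

Apply the Euclidean algorithm:
  5m^4+40m^3−125m^2−1420m−2100 = (−5m−40)(−m^3+39m+70) + (70m^2+490m+700)
  −m^3+39m+70 = (−(1/70)m+1/10)(70m^2+490m+700) + (0)
Last nonzero remainder: 70m^2+490m+700. Dividing through by 70 gives the monic gcd m^2+7m+10.
Cancel m^2+7m+10 from numerator and denominator to get the reduced form.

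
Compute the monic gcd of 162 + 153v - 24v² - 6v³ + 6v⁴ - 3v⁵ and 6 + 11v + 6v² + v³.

2 + 3v + v²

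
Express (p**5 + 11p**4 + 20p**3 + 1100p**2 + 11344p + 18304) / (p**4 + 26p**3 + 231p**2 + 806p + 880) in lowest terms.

Apply the Euclidean algorithm:
  p**5 + 11p**4 + 20p**3 + 1100p**2 + 11344p + 18304 = (p − 15)(p**4 + 26p**3 + 231p**2 + 806p + 880) + (179p**3 + 3759p**2 + 22554p + 31504)
  p**4 + 26p**3 + 231p**2 + 806p + 880 = ((1/179)p + 5/179)(179p**3 + 3759p**2 + 22554p + 31504) + (0)
Last nonzero remainder: 179p**3 + 3759p**2 + 22554p + 31504. Dividing through by 179 gives the monic gcd p**3 + 21p**2 + 126p + 176.
Cancel p**3 + 21p**2 + 126p + 176 from numerator and denominator to get the reduced form.

(p**2 − 10p + 104)/(p + 5)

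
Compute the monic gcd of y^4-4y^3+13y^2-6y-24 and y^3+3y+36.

y^2-3y+12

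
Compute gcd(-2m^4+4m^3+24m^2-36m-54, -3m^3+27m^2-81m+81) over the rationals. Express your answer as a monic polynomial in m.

m^2-6m+9

Apply the Euclidean algorithm:
  -2m^4+4m^3+24m^2-36m-54 = ((2/3)m+14/3)(-3m^3+27m^2-81m+81) + (-48m^2+288m-432)
  -3m^3+27m^2-81m+81 = ((1/16)m-3/16)(-48m^2+288m-432) + (0)
Last nonzero remainder: -48m^2+288m-432. Dividing through by -48 gives the monic gcd m^2-6m+9.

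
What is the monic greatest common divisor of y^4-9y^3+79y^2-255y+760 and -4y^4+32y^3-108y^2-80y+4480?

Repeated division with remainder:
  y^4-9y^3+79y^2-255y+760 = (-1/4)(-4y^4+32y^3-108y^2-80y+4480) + (-y^3+52y^2-275y+1880)
  -4y^4+32y^3-108y^2-80y+4480 = (4y+176)(-y^3+52y^2-275y+1880) + (-8160y^2+40800y-326400)
  -y^3+52y^2-275y+1880 = ((1/8160)y-47/8160)(-8160y^2+40800y-326400) + (0)
Last nonzero remainder: -8160y^2+40800y-326400. Dividing through by -8160 gives the monic gcd y^2-5y+40.

y^2-5y+40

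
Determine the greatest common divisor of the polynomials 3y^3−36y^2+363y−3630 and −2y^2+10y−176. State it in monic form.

1

Repeated division with remainder:
  3y^3−36y^2+363y−3630 = (−(3/2)y+21/2)(−2y^2+10y−176) + (−6y−1782)
  −2y^2+10y−176 = ((1/3)y−302/3)(−6y−1782) + (−179564)
  −6y−1782 = ((3/89782)y+81/8162)(−179564) + (0)
The last nonzero remainder is the constant −179564, so the polynomials are coprime and gcd = 1.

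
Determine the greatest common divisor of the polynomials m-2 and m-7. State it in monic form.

Repeated division with remainder:
  m-2 = (m-7) + (5)
  m-7 = ((1/5)m-7/5)(5) + (0)
The last nonzero remainder is the constant 5, so the polynomials are coprime and gcd = 1.

1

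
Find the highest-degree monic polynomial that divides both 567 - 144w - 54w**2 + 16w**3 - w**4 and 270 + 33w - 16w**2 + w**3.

Euclidean algorithm in ℚ[w]:
  -w**4 + 16w**3 - 54w**2 - 144w + 567 = (-w)(w**3 - 16w**2 + 33w + 270) + (-21w**2 + 126w + 567)
  w**3 - 16w**2 + 33w + 270 = (-(1/21)w + 10/21)(-21w**2 + 126w + 567) + (0)
Last nonzero remainder: -21w**2 + 126w + 567. Dividing through by -21 gives the monic gcd w**2 - 6w - 27.

-27 - 6w + w**2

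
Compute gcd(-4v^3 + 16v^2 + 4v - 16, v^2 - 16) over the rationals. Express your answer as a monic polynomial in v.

v - 4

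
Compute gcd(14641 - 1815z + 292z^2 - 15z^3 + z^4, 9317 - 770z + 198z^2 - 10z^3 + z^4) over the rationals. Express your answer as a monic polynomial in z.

By polynomial division,
  z^4 - 15z^3 + 292z^2 - 1815z + 14641 = (z^4 - 10z^3 + 198z^2 - 770z + 9317) + (-5z^3 + 94z^2 - 1045z + 5324)
  z^4 - 10z^3 + 198z^2 - 770z + 9317 = (-(1/5)z - 44/25)(-5z^3 + 94z^2 - 1045z + 5324) + ((3861/25)z^2 - (7722/5)z + 467181/25)
  -5z^3 + 94z^2 - 1045z + 5324 = (-(125/3861)z + 100/351)((3861/25)z^2 - (7722/5)z + 467181/25) + (0)
Last nonzero remainder: (3861/25)z^2 - (7722/5)z + 467181/25. Dividing through by 3861/25 gives the monic gcd z^2 - 10z + 121.

121 - 10z + z^2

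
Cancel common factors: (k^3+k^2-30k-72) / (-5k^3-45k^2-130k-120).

(-k+6)/(5k+10)

Euclidean algorithm in ℚ[k]:
  k^3+k^2-30k-72 = (-1/5)(-5k^3-45k^2-130k-120) + (-8k^2-56k-96)
  -5k^3-45k^2-130k-120 = ((5/8)k+5/4)(-8k^2-56k-96) + (0)
Last nonzero remainder: -8k^2-56k-96. Dividing through by -8 gives the monic gcd k^2+7k+12.
Cancel k^2+7k+12 from numerator and denominator to get the reduced form.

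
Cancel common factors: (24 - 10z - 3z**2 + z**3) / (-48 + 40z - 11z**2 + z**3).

Apply the Euclidean algorithm:
  z**3 - 3z**2 - 10z + 24 = (z**3 - 11z**2 + 40z - 48) + (8z**2 - 50z + 72)
  z**3 - 11z**2 + 40z - 48 = ((1/8)z - 19/32)(8z**2 - 50z + 72) + ((21/16)z - 21/4)
  8z**2 - 50z + 72 = ((128/21)z - 96/7)((21/16)z - 21/4) + (0)
Last nonzero remainder: (21/16)z - 21/4. Dividing through by 21/16 gives the monic gcd z - 4.
Cancel z - 4 from numerator and denominator to get the reduced form.

(-6 + z + z**2)/(12 - 7z + z**2)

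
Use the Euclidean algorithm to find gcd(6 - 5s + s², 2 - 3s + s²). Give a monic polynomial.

-2 + s

By polynomial division,
  s² - 5s + 6 = (s² - 3s + 2) + (-2s + 4)
  s² - 3s + 2 = (-(1/2)s + 1/2)(-2s + 4) + (0)
Last nonzero remainder: -2s + 4. Dividing through by -2 gives the monic gcd s - 2.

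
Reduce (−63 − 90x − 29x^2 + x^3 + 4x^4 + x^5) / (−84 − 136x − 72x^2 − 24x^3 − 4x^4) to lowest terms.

Repeated division with remainder:
  x^5 + 4x^4 + x^3 − 29x^2 − 90x − 63 = (−(1/4)x + 1/2)(−4x^4 − 24x^3 − 72x^2 − 136x − 84) + (−5x^3 − 27x^2 − 43x − 21)
  −4x^4 − 24x^3 − 72x^2 − 136x − 84 = ((4/5)x + 12/25)(−5x^3 − 27x^2 − 43x − 21) + (−(616/25)x^2 − (2464/25)x − 1848/25)
  −5x^3 − 27x^2 − 43x − 21 = ((125/616)x + 25/88)(−(616/25)x^2 − (2464/25)x − 1848/25) + (0)
Last nonzero remainder: −(616/25)x^2 − (2464/25)x − 1848/25. Dividing through by −616/25 gives the monic gcd x^2 + 4x + 3.
Cancel x^2 + 4x + 3 from numerator and denominator to get the reduced form.

(21 + 2x − x^3)/(28 + 8x + 4x^2)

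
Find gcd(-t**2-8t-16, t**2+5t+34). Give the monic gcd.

Repeated division with remainder:
  -t**2-8t-16 = (-1)(t**2+5t+34) + (-3t+18)
  t**2+5t+34 = (-(1/3)t-11/3)(-3t+18) + (100)
  -3t+18 = (-(3/100)t+9/50)(100) + (0)
The last nonzero remainder is the constant 100, so the polynomials are coprime and gcd = 1.

1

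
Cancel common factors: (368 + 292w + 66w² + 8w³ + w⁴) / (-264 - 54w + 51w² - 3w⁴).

(-46 - 2w - w²)/(33 - 18w + 3w²)

Repeated division with remainder:
  w⁴ + 8w³ + 66w² + 292w + 368 = (-1/3)(-3w⁴ + 51w² - 54w - 264) + (8w³ + 83w² + 274w + 280)
  -3w⁴ + 51w² - 54w - 264 = (-(3/8)w + 249/64)(8w³ + 83w² + 274w + 280) + (-(10827/64)w² - (32481/32)w - 10827/8)
  8w³ + 83w² + 274w + 280 = (-(512/10827)w - 2240/10827)(-(10827/64)w² - (32481/32)w - 10827/8) + (0)
Last nonzero remainder: -(10827/64)w² - (32481/32)w - 10827/8. Dividing through by -10827/64 gives the monic gcd w² + 6w + 8.
Cancel w² + 6w + 8 from numerator and denominator to get the reduced form.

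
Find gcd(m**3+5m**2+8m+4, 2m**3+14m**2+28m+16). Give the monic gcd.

By polynomial division,
  m**3+5m**2+8m+4 = (1/2)(2m**3+14m**2+28m+16) + (-2m**2-6m-4)
  2m**3+14m**2+28m+16 = (-m-4)(-2m**2-6m-4) + (0)
Last nonzero remainder: -2m**2-6m-4. Dividing through by -2 gives the monic gcd m**2+3m+2.

m**2+3m+2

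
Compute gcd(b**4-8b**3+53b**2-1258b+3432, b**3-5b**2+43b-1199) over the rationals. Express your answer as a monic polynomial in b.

b-11

Apply the Euclidean algorithm:
  b**4-8b**3+53b**2-1258b+3432 = (b-3)(b**3-5b**2+43b-1199) + (-5b**2+70b-165)
  b**3-5b**2+43b-1199 = (-(1/5)b-9/5)(-5b**2+70b-165) + (136b-1496)
  -5b**2+70b-165 = (-(5/136)b+15/136)(136b-1496) + (0)
Last nonzero remainder: 136b-1496. Dividing through by 136 gives the monic gcd b-11.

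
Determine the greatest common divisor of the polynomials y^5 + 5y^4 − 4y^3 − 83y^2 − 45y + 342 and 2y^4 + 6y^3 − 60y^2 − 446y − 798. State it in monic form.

y^3 + 10y^2 + 40y + 57

Apply the Euclidean algorithm:
  y^5 + 5y^4 − 4y^3 − 83y^2 − 45y + 342 = ((1/2)y + 1)(2y^4 + 6y^3 − 60y^2 − 446y − 798) + (20y^3 + 200y^2 + 800y + 1140)
  2y^4 + 6y^3 − 60y^2 − 446y − 798 = ((1/10)y − 7/10)(20y^3 + 200y^2 + 800y + 1140) + (0)
Last nonzero remainder: 20y^3 + 200y^2 + 800y + 1140. Dividing through by 20 gives the monic gcd y^3 + 10y^2 + 40y + 57.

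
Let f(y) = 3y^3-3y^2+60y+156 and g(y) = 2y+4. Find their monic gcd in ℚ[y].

y+2

Apply the Euclidean algorithm:
  3y^3-3y^2+60y+156 = ((3/2)y^2-(9/2)y+39)(2y+4) + (0)
Last nonzero remainder: 2y+4. Dividing through by 2 gives the monic gcd y+2.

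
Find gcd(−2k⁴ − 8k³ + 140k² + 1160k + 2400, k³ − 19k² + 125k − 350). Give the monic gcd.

By polynomial division,
  −2k⁴ − 8k³ + 140k² + 1160k + 2400 = (−2k − 46)(k³ − 19k² + 125k − 350) + (−484k² + 6210k − 13700)
  k³ − 19k² + 125k − 350 = (−(1/484)k + 1493/117128)(−484k² + 6210k − 13700) + ((1027035/58564)k − 5135175/29282)
  −484k² + 6210k − 13700 = (−(28344976/1027035)k + 16046536/205407)((1027035/58564)k − 5135175/29282) + (0)
Last nonzero remainder: (1027035/58564)k − 5135175/29282. Dividing through by 1027035/58564 gives the monic gcd k − 10.

k − 10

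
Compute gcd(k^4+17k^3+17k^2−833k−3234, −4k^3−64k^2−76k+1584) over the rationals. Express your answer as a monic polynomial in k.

k+11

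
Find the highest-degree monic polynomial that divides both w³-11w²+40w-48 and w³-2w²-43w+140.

w-4

Apply the Euclidean algorithm:
  w³-11w²+40w-48 = (w³-2w²-43w+140) + (-9w²+83w-188)
  w³-2w²-43w+140 = (-(1/9)w-65/81)(-9w²+83w-188) + ((220/81)w-880/81)
  -9w²+83w-188 = (-(729/220)w+3807/220)((220/81)w-880/81) + (0)
Last nonzero remainder: (220/81)w-880/81. Dividing through by 220/81 gives the monic gcd w-4.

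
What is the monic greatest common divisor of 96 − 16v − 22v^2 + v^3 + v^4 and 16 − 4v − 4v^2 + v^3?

8 − 6v + v^2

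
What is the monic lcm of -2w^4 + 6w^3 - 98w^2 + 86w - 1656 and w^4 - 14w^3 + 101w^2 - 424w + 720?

w^6 - 12w^5 + 96w^4 - 544w^3 + 2195w^2 - 8312w + 16560

Euclidean algorithm in ℚ[w]:
  -2w^4 + 6w^3 - 98w^2 + 86w - 1656 = (-2)(w^4 - 14w^3 + 101w^2 - 424w + 720) + (-22w^3 + 104w^2 - 762w - 216)
  w^4 - 14w^3 + 101w^2 - 424w + 720 = (-(1/22)w + 51/121)(-22w^3 + 104w^2 - 762w - 216) + ((2726/121)w^2 - (13630/121)w + 98136/121)
  -22w^3 + 104w^2 - 762w - 216 = (-(1331/1363)w - 363/1363)((2726/121)w^2 - (13630/121)w + 98136/121) + (0)
Last nonzero remainder: (2726/121)w^2 - (13630/121)w + 98136/121. Dividing through by 2726/121 gives the monic gcd w^2 - 5w + 36.
Then lcm(f, g) = f·g / gcd(f, g); expanding and making the result monic gives the answer.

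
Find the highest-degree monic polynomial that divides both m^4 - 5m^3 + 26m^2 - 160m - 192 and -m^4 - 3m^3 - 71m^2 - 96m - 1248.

Apply the Euclidean algorithm:
  m^4 - 5m^3 + 26m^2 - 160m - 192 = (-1)(-m^4 - 3m^3 - 71m^2 - 96m - 1248) + (-8m^3 - 45m^2 - 256m - 1440)
  -m^4 - 3m^3 - 71m^2 - 96m - 1248 = ((1/8)m - 21/64)(-8m^3 - 45m^2 - 256m - 1440) + (-(3441/64)m^2 - 3441/2)
  -8m^3 - 45m^2 - 256m - 1440 = ((512/3441)m + 960/1147)(-(3441/64)m^2 - 3441/2) + (0)
Last nonzero remainder: -(3441/64)m^2 - 3441/2. Dividing through by -3441/64 gives the monic gcd m^2 + 32.

m^2 + 32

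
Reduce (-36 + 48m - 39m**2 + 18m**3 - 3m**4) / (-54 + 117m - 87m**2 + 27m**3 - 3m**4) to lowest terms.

(2 - m + m**2)/(3 - 4m + m**2)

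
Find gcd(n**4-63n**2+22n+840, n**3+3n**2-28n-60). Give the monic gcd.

n-5

Repeated division with remainder:
  n**4-63n**2+22n+840 = (n-3)(n**3+3n**2-28n-60) + (-26n**2-2n+660)
  n**3+3n**2-28n-60 = (-(1/26)n-19/169)(-26n**2-2n+660) + (-(480/169)n+2400/169)
  -26n**2-2n+660 = ((2197/240)n+1859/40)(-(480/169)n+2400/169) + (0)
Last nonzero remainder: -(480/169)n+2400/169. Dividing through by -480/169 gives the monic gcd n-5.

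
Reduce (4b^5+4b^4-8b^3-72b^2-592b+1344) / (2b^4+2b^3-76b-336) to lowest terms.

(2b^3-2b^2-28b+48)/(b^2-b-12)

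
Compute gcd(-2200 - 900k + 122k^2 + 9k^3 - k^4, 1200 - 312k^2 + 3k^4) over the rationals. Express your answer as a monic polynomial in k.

Euclidean algorithm in ℚ[k]:
  -k^4 + 9k^3 + 122k^2 - 900k - 2200 = (-1/3)(3k^4 - 312k^2 + 1200) + (9k^3 + 18k^2 - 900k - 1800)
  3k^4 - 312k^2 + 1200 = ((1/3)k - 2/3)(9k^3 + 18k^2 - 900k - 1800) + (0)
Last nonzero remainder: 9k^3 + 18k^2 - 900k - 1800. Dividing through by 9 gives the monic gcd k^3 + 2k^2 - 100k - 200.

-200 - 100k + 2k^2 + k^3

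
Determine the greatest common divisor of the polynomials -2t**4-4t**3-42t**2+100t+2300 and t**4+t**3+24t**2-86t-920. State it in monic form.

By polynomial division,
  -2t**4-4t**3-42t**2+100t+2300 = (-2)(t**4+t**3+24t**2-86t-920) + (-2t**3+6t**2-72t+460)
  t**4+t**3+24t**2-86t-920 = (-(1/2)t-2)(-2t**3+6t**2-72t+460) + (0)
Last nonzero remainder: -2t**3+6t**2-72t+460. Dividing through by -2 gives the monic gcd t**3-3t**2+36t-230.

t**3-3t**2+36t-230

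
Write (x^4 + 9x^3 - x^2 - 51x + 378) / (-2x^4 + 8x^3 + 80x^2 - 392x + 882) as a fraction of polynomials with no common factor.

(-x - 6)/(2x - 14)

Euclidean algorithm in ℚ[x]:
  x^4 + 9x^3 - x^2 - 51x + 378 = (-1/2)(-2x^4 + 8x^3 + 80x^2 - 392x + 882) + (13x^3 + 39x^2 - 247x + 819)
  -2x^4 + 8x^3 + 80x^2 - 392x + 882 = (-(2/13)x + 14/13)(13x^3 + 39x^2 - 247x + 819) + (0)
Last nonzero remainder: 13x^3 + 39x^2 - 247x + 819. Dividing through by 13 gives the monic gcd x^3 + 3x^2 - 19x + 63.
Cancel x^3 + 3x^2 - 19x + 63 from numerator and denominator to get the reduced form.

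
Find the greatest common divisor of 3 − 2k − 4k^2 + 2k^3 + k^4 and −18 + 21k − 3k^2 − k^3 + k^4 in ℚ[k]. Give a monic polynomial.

Euclidean algorithm in ℚ[k]:
  k^4 + 2k^3 − 4k^2 − 2k + 3 = (k^4 − k^3 − 3k^2 + 21k − 18) + (3k^3 − k^2 − 23k + 21)
  k^4 − k^3 − 3k^2 + 21k − 18 = ((1/3)k − 2/9)(3k^3 − k^2 − 23k + 21) + ((40/9)k^2 + (80/9)k − 40/3)
  3k^3 − k^2 − 23k + 21 = ((27/40)k − 63/40)((40/9)k^2 + (80/9)k − 40/3) + (0)
Last nonzero remainder: (40/9)k^2 + (80/9)k − 40/3. Dividing through by 40/9 gives the monic gcd k^2 + 2k − 3.

−3 + 2k + k^2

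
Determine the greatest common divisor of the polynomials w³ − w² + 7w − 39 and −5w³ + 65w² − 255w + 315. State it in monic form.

Repeated division with remainder:
  w³ − w² + 7w − 39 = (−1/5)(−5w³ + 65w² − 255w + 315) + (12w² − 44w + 24)
  −5w³ + 65w² − 255w + 315 = (−(5/12)w + 35/9)(12w² − 44w + 24) + (−(665/9)w + 665/3)
  12w² − 44w + 24 = (−(108/665)w + 72/665)(−(665/9)w + 665/3) + (0)
Last nonzero remainder: −(665/9)w + 665/3. Dividing through by −665/9 gives the monic gcd w − 3.

w − 3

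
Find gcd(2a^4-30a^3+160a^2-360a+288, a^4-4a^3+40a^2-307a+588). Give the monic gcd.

a^2-7a+12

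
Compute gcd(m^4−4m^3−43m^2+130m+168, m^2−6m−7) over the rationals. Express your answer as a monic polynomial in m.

By polynomial division,
  m^4−4m^3−43m^2+130m+168 = (m^2+2m−24)(m^2−6m−7) + (0)
The last nonzero remainder m^2−6m−7 is already monic.

m^2−6m−7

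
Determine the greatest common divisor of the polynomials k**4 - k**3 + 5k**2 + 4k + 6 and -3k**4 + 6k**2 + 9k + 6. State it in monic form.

Euclidean algorithm in ℚ[k]:
  k**4 - k**3 + 5k**2 + 4k + 6 = (-1/3)(-3k**4 + 6k**2 + 9k + 6) + (-k**3 + 7k**2 + 7k + 8)
  -3k**4 + 6k**2 + 9k + 6 = (3k + 21)(-k**3 + 7k**2 + 7k + 8) + (-162k**2 - 162k - 162)
  -k**3 + 7k**2 + 7k + 8 = ((1/162)k - 4/81)(-162k**2 - 162k - 162) + (0)
Last nonzero remainder: -162k**2 - 162k - 162. Dividing through by -162 gives the monic gcd k**2 + k + 1.

k**2 + k + 1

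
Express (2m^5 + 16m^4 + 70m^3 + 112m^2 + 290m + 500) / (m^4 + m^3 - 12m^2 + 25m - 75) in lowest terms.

(2m^3 + 18m^2 + 78m + 100)/(m^2 + 2m - 15)

By polynomial division,
  2m^5 + 16m^4 + 70m^3 + 112m^2 + 290m + 500 = (2m + 14)(m^4 + m^3 - 12m^2 + 25m - 75) + (80m^3 + 230m^2 + 90m + 1550)
  m^4 + m^3 - 12m^2 + 25m - 75 = ((1/80)m - 3/128)(80m^3 + 230m^2 + 90m + 1550) + (-(495/64)m^2 + (495/64)m - 2475/64)
  80m^3 + 230m^2 + 90m + 1550 = (-(1024/99)m - 3968/99)(-(495/64)m^2 + (495/64)m - 2475/64) + (0)
Last nonzero remainder: -(495/64)m^2 + (495/64)m - 2475/64. Dividing through by -495/64 gives the monic gcd m^2 - m + 5.
Cancel m^2 - m + 5 from numerator and denominator to get the reduced form.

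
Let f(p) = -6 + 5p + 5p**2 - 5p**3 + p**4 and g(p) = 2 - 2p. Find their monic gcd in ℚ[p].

Repeated division with remainder:
  p**4 - 5p**3 + 5p**2 + 5p - 6 = (-(1/2)p**3 + 2p**2 - (1/2)p - 3)(-2p + 2) + (0)
Last nonzero remainder: -2p + 2. Dividing through by -2 gives the monic gcd p - 1.

-1 + p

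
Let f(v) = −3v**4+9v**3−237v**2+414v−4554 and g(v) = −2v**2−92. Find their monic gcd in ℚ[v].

v**2+46

Euclidean algorithm in ℚ[v]:
  −3v**4+9v**3−237v**2+414v−4554 = ((3/2)v**2−(9/2)v+99/2)(−2v**2−92) + (0)
Last nonzero remainder: −2v**2−92. Dividing through by −2 gives the monic gcd v**2+46.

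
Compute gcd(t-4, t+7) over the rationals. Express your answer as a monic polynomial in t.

1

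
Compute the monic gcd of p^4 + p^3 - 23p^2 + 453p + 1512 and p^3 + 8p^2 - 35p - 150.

Apply the Euclidean algorithm:
  p^4 + p^3 - 23p^2 + 453p + 1512 = (p - 7)(p^3 + 8p^2 - 35p - 150) + (68p^2 + 358p + 462)
  p^3 + 8p^2 - 35p - 150 = ((1/68)p + 93/2312)(68p^2 + 358p + 462) + (-(64961/1156)p - 194883/1156)
  68p^2 + 358p + 462 = (-(78608/64961)p - 178024/64961)(-(64961/1156)p - 194883/1156) + (0)
Last nonzero remainder: -(64961/1156)p - 194883/1156. Dividing through by -64961/1156 gives the monic gcd p + 3.

p + 3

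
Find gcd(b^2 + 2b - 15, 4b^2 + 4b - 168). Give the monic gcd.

1

Apply the Euclidean algorithm:
  b^2 + 2b - 15 = (1/4)(4b^2 + 4b - 168) + (b + 27)
  4b^2 + 4b - 168 = (4b - 104)(b + 27) + (2640)
  b + 27 = ((1/2640)b + 9/880)(2640) + (0)
The last nonzero remainder is the constant 2640, so the polynomials are coprime and gcd = 1.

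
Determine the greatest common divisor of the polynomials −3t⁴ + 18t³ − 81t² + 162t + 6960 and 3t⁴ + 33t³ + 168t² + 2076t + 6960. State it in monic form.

t² − 3t + 58

Euclidean algorithm in ℚ[t]:
  −3t⁴ + 18t³ − 81t² + 162t + 6960 = (−1)(3t⁴ + 33t³ + 168t² + 2076t + 6960) + (51t³ + 87t² + 2238t + 13920)
  3t⁴ + 33t³ + 168t² + 2076t + 6960 = ((1/17)t + 158/289)(51t³ + 87t² + 2238t + 13920) + (−(3240/289)t² + (9720/289)t − 187920/289)
  51t³ + 87t² + 2238t + 13920 = (−(4913/1080)t − 578/27)(−(3240/289)t² + (9720/289)t − 187920/289) + (0)
Last nonzero remainder: −(3240/289)t² + (9720/289)t − 187920/289. Dividing through by −3240/289 gives the monic gcd t² − 3t + 58.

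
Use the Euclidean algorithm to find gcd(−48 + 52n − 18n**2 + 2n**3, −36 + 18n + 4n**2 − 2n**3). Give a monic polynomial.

Euclidean algorithm in ℚ[n]:
  2n**3 − 18n**2 + 52n − 48 = (−1)(−2n**3 + 4n**2 + 18n − 36) + (−14n**2 + 70n − 84)
  −2n**3 + 4n**2 + 18n − 36 = ((1/7)n + 3/7)(−14n**2 + 70n − 84) + (0)
Last nonzero remainder: −14n**2 + 70n − 84. Dividing through by −14 gives the monic gcd n**2 − 5n + 6.

6 − 5n + n**2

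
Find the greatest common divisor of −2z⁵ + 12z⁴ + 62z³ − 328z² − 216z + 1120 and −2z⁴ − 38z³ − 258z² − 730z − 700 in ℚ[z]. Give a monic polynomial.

Repeated division with remainder:
  −2z⁵ + 12z⁴ + 62z³ − 328z² − 216z + 1120 = (z − 25)(−2z⁴ − 38z³ − 258z² − 730z − 700) + (−630z³ − 6048z² − 17766z − 16380)
  −2z⁴ − 38z³ − 258z² − 730z − 700 = ((1/315)z + 47/1575)(−630z³ − 6048z² − 17766z − 16380) + (−(528/25)z² − (3696/25)z − 1056/5)
  −630z³ − 6048z² − 17766z − 16380 = ((2625/88)z + 6825/88)(−(528/25)z² − (3696/25)z − 1056/5) + (0)
Last nonzero remainder: −(528/25)z² − (3696/25)z − 1056/5. Dividing through by −528/25 gives the monic gcd z² + 7z + 10.

z² + 7z + 10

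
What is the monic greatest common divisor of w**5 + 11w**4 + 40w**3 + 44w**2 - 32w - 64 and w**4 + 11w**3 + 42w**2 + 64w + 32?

w**3 + 10w**2 + 32w + 32

Apply the Euclidean algorithm:
  w**5 + 11w**4 + 40w**3 + 44w**2 - 32w - 64 = (w)(w**4 + 11w**3 + 42w**2 + 64w + 32) + (-2w**3 - 20w**2 - 64w - 64)
  w**4 + 11w**3 + 42w**2 + 64w + 32 = (-(1/2)w - 1/2)(-2w**3 - 20w**2 - 64w - 64) + (0)
Last nonzero remainder: -2w**3 - 20w**2 - 64w - 64. Dividing through by -2 gives the monic gcd w**3 + 10w**2 + 32w + 32.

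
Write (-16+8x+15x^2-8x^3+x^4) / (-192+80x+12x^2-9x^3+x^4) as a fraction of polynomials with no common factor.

(-1+x^2)/(-12-x+x^2)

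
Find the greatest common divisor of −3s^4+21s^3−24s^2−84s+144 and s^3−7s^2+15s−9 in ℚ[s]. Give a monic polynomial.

Repeated division with remainder:
  −3s^4+21s^3−24s^2−84s+144 = (−3s)(s^3−7s^2+15s−9) + (21s^2−111s+144)
  s^3−7s^2+15s−9 = ((1/21)s−4/49)(21s^2−111s+144) + (−(45/49)s+135/49)
  21s^2−111s+144 = (−(343/15)s+784/15)(−(45/49)s+135/49) + (0)
Last nonzero remainder: −(45/49)s+135/49. Dividing through by −45/49 gives the monic gcd s−3.

s−3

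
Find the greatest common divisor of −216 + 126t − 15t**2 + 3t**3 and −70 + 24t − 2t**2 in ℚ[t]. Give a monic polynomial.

Apply the Euclidean algorithm:
  3t**3 − 15t**2 + 126t − 216 = (−(3/2)t − 21/2)(−2t**2 + 24t − 70) + (273t − 951)
  −2t**2 + 24t − 70 = (−(2/273)t + 1550/24843)(273t − 951) + (−88320/8281)
  273t − 951 = (−(753571/29440)t + 2625077/29440)(−88320/8281) + (0)
The last nonzero remainder is the constant −88320/8281, so the polynomials are coprime and gcd = 1.

1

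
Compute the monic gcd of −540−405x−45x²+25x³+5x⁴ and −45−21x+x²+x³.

9+6x+x²

Apply the Euclidean algorithm:
  5x⁴+25x³−45x²−405x−540 = (5x+20)(x³+x²−21x−45) + (40x²+240x+360)
  x³+x²−21x−45 = ((1/40)x−1/8)(40x²+240x+360) + (0)
Last nonzero remainder: 40x²+240x+360. Dividing through by 40 gives the monic gcd x²+6x+9.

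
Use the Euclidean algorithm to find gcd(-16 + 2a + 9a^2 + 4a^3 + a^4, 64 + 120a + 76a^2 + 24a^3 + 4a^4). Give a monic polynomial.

16 + 14a + 5a^2 + a^3

Apply the Euclidean algorithm:
  a^4 + 4a^3 + 9a^2 + 2a - 16 = (1/4)(4a^4 + 24a^3 + 76a^2 + 120a + 64) + (-2a^3 - 10a^2 - 28a - 32)
  4a^4 + 24a^3 + 76a^2 + 120a + 64 = (-2a - 2)(-2a^3 - 10a^2 - 28a - 32) + (0)
Last nonzero remainder: -2a^3 - 10a^2 - 28a - 32. Dividing through by -2 gives the monic gcd a^3 + 5a^2 + 14a + 16.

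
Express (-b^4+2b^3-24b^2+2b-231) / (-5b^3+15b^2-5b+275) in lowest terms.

(b^2-4b+21)/(5b-25)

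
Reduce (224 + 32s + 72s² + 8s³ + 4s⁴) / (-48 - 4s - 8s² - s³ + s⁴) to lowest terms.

(56 + 8s + 4s²)/(-12 - s + s²)

Apply the Euclidean algorithm:
  4s⁴ + 8s³ + 72s² + 32s + 224 = (4)(s⁴ - s³ - 8s² - 4s - 48) + (12s³ + 104s² + 48s + 416)
  s⁴ - s³ - 8s² - 4s - 48 = ((1/12)s - 29/36)(12s³ + 104s² + 48s + 416) + ((646/9)s² + 2584/9)
  12s³ + 104s² + 48s + 416 = ((54/323)s + 468/323)((646/9)s² + 2584/9) + (0)
Last nonzero remainder: (646/9)s² + 2584/9. Dividing through by 646/9 gives the monic gcd s² + 4.
Cancel s² + 4 from numerator and denominator to get the reduced form.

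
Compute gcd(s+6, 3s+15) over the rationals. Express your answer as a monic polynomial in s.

Apply the Euclidean algorithm:
  s+6 = (1/3)(3s+15) + (1)
  3s+15 = (3s+15)(1) + (0)
The last nonzero remainder is the constant 1, so the polynomials are coprime and gcd = 1.

1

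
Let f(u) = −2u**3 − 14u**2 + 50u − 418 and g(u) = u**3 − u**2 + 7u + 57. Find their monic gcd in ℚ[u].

Repeated division with remainder:
  −2u**3 − 14u**2 + 50u − 418 = (−2)(u**3 − u**2 + 7u + 57) + (−16u**2 + 64u − 304)
  u**3 − u**2 + 7u + 57 = (−(1/16)u − 3/16)(−16u**2 + 64u − 304) + (0)
Last nonzero remainder: −16u**2 + 64u − 304. Dividing through by −16 gives the monic gcd u**2 − 4u + 19.

u**2 − 4u + 19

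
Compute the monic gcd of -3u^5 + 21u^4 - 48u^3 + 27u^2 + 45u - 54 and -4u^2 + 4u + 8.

u^2 - u - 2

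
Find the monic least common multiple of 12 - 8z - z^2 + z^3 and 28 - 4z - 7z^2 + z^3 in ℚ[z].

Apply the Euclidean algorithm:
  z^3 - z^2 - 8z + 12 = (z^3 - 7z^2 - 4z + 28) + (6z^2 - 4z - 16)
  z^3 - 7z^2 - 4z + 28 = ((1/6)z - 19/18)(6z^2 - 4z - 16) + (-(50/9)z + 100/9)
  6z^2 - 4z - 16 = (-(27/25)z - 36/25)(-(50/9)z + 100/9) + (0)
Last nonzero remainder: -(50/9)z + 100/9. Dividing through by -50/9 gives the monic gcd z - 2.
Then lcm(f, g) = f·g / gcd(f, g); expanding and making the result monic gives the answer.

-168 + 52z + 66z^2 - 17z^3 - 6z^4 + z^5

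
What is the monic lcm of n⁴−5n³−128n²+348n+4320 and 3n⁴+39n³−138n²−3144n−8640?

n⁶+9n⁵−158n⁴−1644n³+4072n²+74400n+172800

Apply the Euclidean algorithm:
  n⁴−5n³−128n²+348n+4320 = (1/3)(3n⁴+39n³−138n²−3144n−8640) + (−18n³−82n²+1396n+7200)
  3n⁴+39n³−138n²−3144n−8640 = (−(1/6)n−38/27)(−18n³−82n²+1396n+7200) + (−(560/27)n²+(560/27)n+4480/3)
  −18n³−82n²+1396n+7200 = ((243/280)n+135/28)(−(560/27)n²+(560/27)n+4480/3) + (0)
Last nonzero remainder: −(560/27)n²+(560/27)n+4480/3. Dividing through by −560/27 gives the monic gcd n²−n−72.
Then lcm(f, g) = f·g / gcd(f, g); expanding and making the result monic gives the answer.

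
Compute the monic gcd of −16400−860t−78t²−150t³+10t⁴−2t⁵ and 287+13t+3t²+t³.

Repeated division with remainder:
  −2t⁵+10t⁴−150t³−78t²−860t−16400 = (−2t²+16t−172)(t³+3t²+13t+287) + (804t²−3216t+32964)
  t³+3t²+13t+287 = ((1/804)t+7/804)(804t²−3216t+32964) + (0)
Last nonzero remainder: 804t²−3216t+32964. Dividing through by 804 gives the monic gcd t²−4t+41.

41−4t+t²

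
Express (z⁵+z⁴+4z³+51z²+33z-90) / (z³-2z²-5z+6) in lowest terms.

(z³+6z+45)/(z-3)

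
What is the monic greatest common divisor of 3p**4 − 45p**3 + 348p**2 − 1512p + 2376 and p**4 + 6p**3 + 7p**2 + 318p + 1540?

p**2 − 6p + 44

By polynomial division,
  3p**4 − 45p**3 + 348p**2 − 1512p + 2376 = (3)(p**4 + 6p**3 + 7p**2 + 318p + 1540) + (−63p**3 + 327p**2 − 2466p − 2244)
  p**4 + 6p**3 + 7p**2 + 318p + 1540 = (−(1/63)p − 235/1323)(−63p**3 + 327p**2 − 2466p − 2244) + ((11440/441)p**2 − (22880/147)p + 503360/441)
  −63p**3 + 327p**2 − 2466p − 2244 = (−(27783/11440)p − 22491/11440)((11440/441)p**2 − (22880/147)p + 503360/441) + (0)
Last nonzero remainder: (11440/441)p**2 − (22880/147)p + 503360/441. Dividing through by 11440/441 gives the monic gcd p**2 − 6p + 44.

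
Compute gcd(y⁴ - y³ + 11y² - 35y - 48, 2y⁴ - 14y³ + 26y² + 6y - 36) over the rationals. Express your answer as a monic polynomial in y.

y² - 2y - 3

Apply the Euclidean algorithm:
  y⁴ - y³ + 11y² - 35y - 48 = (1/2)(2y⁴ - 14y³ + 26y² + 6y - 36) + (6y³ - 2y² - 38y - 30)
  2y⁴ - 14y³ + 26y² + 6y - 36 = ((1/3)y - 20/9)(6y³ - 2y² - 38y - 30) + ((308/9)y² - (616/9)y - 308/3)
  6y³ - 2y² - 38y - 30 = ((27/154)y + 45/154)((308/9)y² - (616/9)y - 308/3) + (0)
Last nonzero remainder: (308/9)y² - (616/9)y - 308/3. Dividing through by 308/9 gives the monic gcd y² - 2y - 3.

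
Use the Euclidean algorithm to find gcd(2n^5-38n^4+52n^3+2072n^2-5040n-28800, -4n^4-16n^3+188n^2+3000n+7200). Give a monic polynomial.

n^2-7n-30

By polynomial division,
  2n^5-38n^4+52n^3+2072n^2-5040n-28800 = (-(1/2)n+23/2)(-4n^4-16n^3+188n^2+3000n+7200) + (330n^3+1410n^2-35940n-111600)
  -4n^4-16n^3+188n^2+3000n+7200 = (-(2/165)n+2/605)(330n^3+1410n^2-35940n-111600) + (-(30528/121)n^2+(213696/121)n+915840/121)
  330n^3+1410n^2-35940n-111600 = (-(6655/5088)n-18755/1272)(-(30528/121)n^2+(213696/121)n+915840/121) + (0)
Last nonzero remainder: -(30528/121)n^2+(213696/121)n+915840/121. Dividing through by -30528/121 gives the monic gcd n^2-7n-30.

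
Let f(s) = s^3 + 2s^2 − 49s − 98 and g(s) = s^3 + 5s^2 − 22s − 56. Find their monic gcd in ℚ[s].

s^2 + 9s + 14

Repeated division with remainder:
  s^3 + 2s^2 − 49s − 98 = (s^3 + 5s^2 − 22s − 56) + (−3s^2 − 27s − 42)
  s^3 + 5s^2 − 22s − 56 = (−(1/3)s + 4/3)(−3s^2 − 27s − 42) + (0)
Last nonzero remainder: −3s^2 − 27s − 42. Dividing through by −3 gives the monic gcd s^2 + 9s + 14.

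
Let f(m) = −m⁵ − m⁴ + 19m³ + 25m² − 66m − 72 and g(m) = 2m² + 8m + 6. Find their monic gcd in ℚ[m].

Repeated division with remainder:
  −m⁵ − m⁴ + 19m³ + 25m² − 66m − 72 = (−(1/2)m³ + (3/2)m² + 5m − 12)(2m² + 8m + 6) + (0)
Last nonzero remainder: 2m² + 8m + 6. Dividing through by 2 gives the monic gcd m² + 4m + 3.

m² + 4m + 3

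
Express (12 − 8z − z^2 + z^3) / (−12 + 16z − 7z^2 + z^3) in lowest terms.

(3 + z)/(−3 + z)

Euclidean algorithm in ℚ[z]:
  z^3 − z^2 − 8z + 12 = (z^3 − 7z^2 + 16z − 12) + (6z^2 − 24z + 24)
  z^3 − 7z^2 + 16z − 12 = ((1/6)z − 1/2)(6z^2 − 24z + 24) + (0)
Last nonzero remainder: 6z^2 − 24z + 24. Dividing through by 6 gives the monic gcd z^2 − 4z + 4.
Cancel z^2 − 4z + 4 from numerator and denominator to get the reduced form.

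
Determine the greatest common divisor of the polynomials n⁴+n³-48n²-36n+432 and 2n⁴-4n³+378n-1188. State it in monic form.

n²+3n-18

Euclidean algorithm in ℚ[n]:
  n⁴+n³-48n²-36n+432 = (1/2)(2n⁴-4n³+378n-1188) + (3n³-48n²-225n+1026)
  2n⁴-4n³+378n-1188 = ((2/3)n+28/3)(3n³-48n²-225n+1026) + (598n²+1794n-10764)
  3n³-48n²-225n+1026 = ((3/598)n-57/598)(598n²+1794n-10764) + (0)
Last nonzero remainder: 598n²+1794n-10764. Dividing through by 598 gives the monic gcd n²+3n-18.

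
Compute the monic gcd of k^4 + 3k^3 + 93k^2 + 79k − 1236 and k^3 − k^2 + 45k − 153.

Apply the Euclidean algorithm:
  k^4 + 3k^3 + 93k^2 + 79k − 1236 = (k + 4)(k^3 − k^2 + 45k − 153) + (52k^2 + 52k − 624)
  k^3 − k^2 + 45k − 153 = ((1/52)k − 1/26)(52k^2 + 52k − 624) + (59k − 177)
  52k^2 + 52k − 624 = ((52/59)k + 208/59)(59k − 177) + (0)
Last nonzero remainder: 59k − 177. Dividing through by 59 gives the monic gcd k − 3.

k − 3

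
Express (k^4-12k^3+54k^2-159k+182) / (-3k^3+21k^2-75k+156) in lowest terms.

(-k^2+9k-14)/(3k-12)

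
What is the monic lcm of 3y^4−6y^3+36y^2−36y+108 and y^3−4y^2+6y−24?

y^5−6y^4+20y^3−60y^2+84y−144

Repeated division with remainder:
  3y^4−6y^3+36y^2−36y+108 = (3y+6)(y^3−4y^2+6y−24) + (42y^2+252)
  y^3−4y^2+6y−24 = ((1/42)y−2/21)(42y^2+252) + (0)
Last nonzero remainder: 42y^2+252. Dividing through by 42 gives the monic gcd y^2+6.
Then lcm(f, g) = f·g / gcd(f, g); expanding and making the result monic gives the answer.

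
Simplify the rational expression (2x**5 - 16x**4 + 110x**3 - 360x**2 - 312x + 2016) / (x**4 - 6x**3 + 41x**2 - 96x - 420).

(2x**2 - 14x + 24)/(x - 5)

Apply the Euclidean algorithm:
  2x**5 - 16x**4 + 110x**3 - 360x**2 - 312x + 2016 = (2x - 4)(x**4 - 6x**3 + 41x**2 - 96x - 420) + (4x**3 - 4x**2 + 144x + 336)
  x**4 - 6x**3 + 41x**2 - 96x - 420 = ((1/4)x - 5/4)(4x**3 - 4x**2 + 144x + 336) + (0)
Last nonzero remainder: 4x**3 - 4x**2 + 144x + 336. Dividing through by 4 gives the monic gcd x**3 - x**2 + 36x + 84.
Cancel x**3 - x**2 + 36x + 84 from numerator and denominator to get the reduced form.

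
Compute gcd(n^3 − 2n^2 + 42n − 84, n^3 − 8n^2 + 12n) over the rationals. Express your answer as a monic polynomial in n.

n − 2

By polynomial division,
  n^3 − 2n^2 + 42n − 84 = (n^3 − 8n^2 + 12n) + (6n^2 + 30n − 84)
  n^3 − 8n^2 + 12n = ((1/6)n − 13/6)(6n^2 + 30n − 84) + (91n − 182)
  6n^2 + 30n − 84 = ((6/91)n + 6/13)(91n − 182) + (0)
Last nonzero remainder: 91n − 182. Dividing through by 91 gives the monic gcd n − 2.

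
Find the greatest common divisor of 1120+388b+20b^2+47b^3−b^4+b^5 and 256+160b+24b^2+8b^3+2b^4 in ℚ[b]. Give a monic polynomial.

32+12b+b^3

Repeated division with remainder:
  b^5−b^4+47b^3+20b^2+388b+1120 = ((1/2)b−5/2)(2b^4+8b^3+24b^2+160b+256) + (55b^3+660b+1760)
  2b^4+8b^3+24b^2+160b+256 = ((2/55)b+8/55)(55b^3+660b+1760) + (0)
Last nonzero remainder: 55b^3+660b+1760. Dividing through by 55 gives the monic gcd b^3+12b+32.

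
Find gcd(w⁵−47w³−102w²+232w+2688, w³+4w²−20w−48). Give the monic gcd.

w²+2w−24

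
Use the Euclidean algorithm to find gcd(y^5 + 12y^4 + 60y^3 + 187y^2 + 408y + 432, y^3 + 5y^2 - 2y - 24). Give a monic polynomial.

y^2 + 7y + 12

By polynomial division,
  y^5 + 12y^4 + 60y^3 + 187y^2 + 408y + 432 = (y^2 + 7y + 27)(y^3 + 5y^2 - 2y - 24) + (90y^2 + 630y + 1080)
  y^3 + 5y^2 - 2y - 24 = ((1/90)y - 1/45)(90y^2 + 630y + 1080) + (0)
Last nonzero remainder: 90y^2 + 630y + 1080. Dividing through by 90 gives the monic gcd y^2 + 7y + 12.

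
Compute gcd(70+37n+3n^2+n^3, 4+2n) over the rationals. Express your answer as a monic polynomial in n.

2+n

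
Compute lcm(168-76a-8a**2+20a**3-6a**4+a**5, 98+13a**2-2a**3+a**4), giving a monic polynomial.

1176-196a-40a**2+48a**3-10a**4+15a**5-4a**6+a**7

Apply the Euclidean algorithm:
  a**5-6a**4+20a**3-8a**2-76a+168 = (a-4)(a**4-2a**3+13a**2+98) + (-a**3+44a**2-174a+560)
  a**4-2a**3+13a**2+98 = (-a-42)(-a**3+44a**2-174a+560) + (1687a**2-6748a+23618)
  -a**3+44a**2-174a+560 = (-(1/1687)a+40/1687)(1687a**2-6748a+23618) + (0)
Last nonzero remainder: 1687a**2-6748a+23618. Dividing through by 1687 gives the monic gcd a**2-4a+14.
Then lcm(f, g) = f·g / gcd(f, g); expanding and making the result monic gives the answer.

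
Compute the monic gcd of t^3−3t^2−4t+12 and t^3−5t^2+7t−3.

t−3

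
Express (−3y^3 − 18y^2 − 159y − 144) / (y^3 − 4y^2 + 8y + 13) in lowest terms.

(−3y^2 − 15y − 144)/(y^2 − 5y + 13)

Repeated division with remainder:
  −3y^3 − 18y^2 − 159y − 144 = (−3)(y^3 − 4y^2 + 8y + 13) + (−30y^2 − 135y − 105)
  y^3 − 4y^2 + 8y + 13 = (−(1/30)y + 17/60)(−30y^2 − 135y − 105) + ((171/4)y + 171/4)
  −30y^2 − 135y − 105 = (−(40/57)y − 140/57)((171/4)y + 171/4) + (0)
Last nonzero remainder: (171/4)y + 171/4. Dividing through by 171/4 gives the monic gcd y + 1.
Cancel y + 1 from numerator and denominator to get the reduced form.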